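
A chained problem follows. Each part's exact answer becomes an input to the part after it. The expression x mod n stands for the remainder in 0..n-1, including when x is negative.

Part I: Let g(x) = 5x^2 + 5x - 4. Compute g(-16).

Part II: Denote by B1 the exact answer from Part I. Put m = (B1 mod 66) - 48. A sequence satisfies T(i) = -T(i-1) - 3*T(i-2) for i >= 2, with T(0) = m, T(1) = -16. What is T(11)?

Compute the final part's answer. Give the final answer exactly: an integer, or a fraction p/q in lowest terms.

-7768

Part I: 5*(-16)^2 + 5*(-16)^1 - 4 = (1280) + (-80) + (-4) = 1196; answer 1196
Part II: B1 = 1196; m = -40; T(2) = -1*(-16) - 3*(-40) = 136; iterating: T(2)=136, T(3)=-88, T(4)=-320, T(5)=584, T(6)=376, T(7)=-2128, T(8)=1000, T(9)=5384, T(10)=-8384, T(11)=-7768; answer -7768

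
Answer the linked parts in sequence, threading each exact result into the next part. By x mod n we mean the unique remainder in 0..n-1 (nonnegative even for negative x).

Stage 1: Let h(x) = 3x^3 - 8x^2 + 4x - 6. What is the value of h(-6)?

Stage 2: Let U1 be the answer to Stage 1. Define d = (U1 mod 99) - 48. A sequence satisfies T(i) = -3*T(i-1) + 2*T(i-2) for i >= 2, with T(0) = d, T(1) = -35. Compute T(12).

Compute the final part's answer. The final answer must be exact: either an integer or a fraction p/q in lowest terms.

21744309

Stage 1: 3*(-6)^3 - 8*(-6)^2 + 4*(-6)^1 - 6 = (-648) + (-288) + (-24) + (-6) = -966; answer -966
Stage 2: U1 = -966; d = -24; T(2) = -3*(-35) + 2*(-24) = 57; iterating: T(2)=57, T(3)=-241, T(4)=837, T(5)=-2993, T(6)=10653, T(7)=-37945, T(8)=135141, T(9)=-481313, T(10)=1714221, T(11)=-6105289, T(12)=21744309; answer 21744309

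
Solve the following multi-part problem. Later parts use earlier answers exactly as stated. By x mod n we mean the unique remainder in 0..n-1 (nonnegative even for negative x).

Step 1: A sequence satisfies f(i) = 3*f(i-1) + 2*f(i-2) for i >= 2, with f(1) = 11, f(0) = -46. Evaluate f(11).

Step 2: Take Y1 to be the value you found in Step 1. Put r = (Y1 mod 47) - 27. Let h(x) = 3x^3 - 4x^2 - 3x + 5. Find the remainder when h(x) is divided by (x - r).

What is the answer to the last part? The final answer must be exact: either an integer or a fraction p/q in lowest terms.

Step 1: f(2) = 3*(11) + 2*(-46) = -59; iterating: f(2)=-59, f(3)=-155, f(4)=-583, f(5)=-2059, f(6)=-7343, f(7)=-26147, f(8)=-93127, f(9)=-331675, f(10)=-1181279, f(11)=-4207187; answer -4207187
Step 2: Y1 = -4207187; r = -9; remainder = value at the root: 3*(-9)^3 - 4*(-9)^2 - 3*(-9)^1 + 5 = (-2187) + (-324) + (27) + (5) = -2479; answer -2479

-2479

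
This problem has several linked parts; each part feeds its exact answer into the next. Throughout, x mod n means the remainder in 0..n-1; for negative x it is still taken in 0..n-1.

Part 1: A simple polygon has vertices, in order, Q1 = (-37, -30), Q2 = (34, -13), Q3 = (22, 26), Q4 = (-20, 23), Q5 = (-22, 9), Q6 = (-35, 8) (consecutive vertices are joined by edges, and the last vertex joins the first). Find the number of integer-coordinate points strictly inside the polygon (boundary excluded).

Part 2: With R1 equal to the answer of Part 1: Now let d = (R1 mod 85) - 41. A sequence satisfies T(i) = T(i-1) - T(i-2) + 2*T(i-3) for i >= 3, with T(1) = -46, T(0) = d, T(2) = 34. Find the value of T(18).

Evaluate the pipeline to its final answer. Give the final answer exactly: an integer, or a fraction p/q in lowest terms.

Part 1: cross terms: (-37*-13 - 34*-30)=1501, (34*26 - 22*-13)=1170, (22*23 - -20*26)=1026, (-20*9 - -22*23)=326, (-22*8 - -35*9)=139, (-35*-30 - -37*8)=1346; twice the area = |5508| = 5508; area = 2754; boundary points = 1 + 3 + 3 + 2 + 1 + 2 = 12; strictly interior points = area - boundary/2 + 1 = 2749; answer 2749
Part 2: R1 = 2749; d = -12; T(3) = 1*(34) - 1*(-46) + 2*(-12) = 56; iterating: T(3)=56, T(4)=-70, T(5)=-58, T(6)=124, T(7)=42, T(8)=-198, T(9)=8, T(10)=290, T(11)=-114, T(12)=-388, T(13)=306, T(14)=466, T(15)=-616, T(16)=-470, T(17)=1078, T(18)=316; answer 316

316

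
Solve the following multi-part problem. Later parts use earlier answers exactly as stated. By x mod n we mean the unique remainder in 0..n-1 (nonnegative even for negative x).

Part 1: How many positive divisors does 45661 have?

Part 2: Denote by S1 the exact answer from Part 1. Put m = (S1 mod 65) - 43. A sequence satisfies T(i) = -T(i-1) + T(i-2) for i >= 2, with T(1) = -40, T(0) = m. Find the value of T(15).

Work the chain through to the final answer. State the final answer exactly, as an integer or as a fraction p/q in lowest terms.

Part 1: 45661 = 7 * 11 * 593; number of divisors = (1+1) * (1+1) * (1+1) = 8; answer 8
Part 2: S1 = 8; m = -35; T(2) = -1*(-40) + 1*(-35) = 5; iterating: T(2)=5, T(3)=-45, T(4)=50, T(5)=-95, T(6)=145, T(7)=-240, T(8)=385, T(9)=-625, T(10)=1010, T(11)=-1635, T(12)=2645, T(13)=-4280, T(14)=6925, T(15)=-11205; answer -11205

-11205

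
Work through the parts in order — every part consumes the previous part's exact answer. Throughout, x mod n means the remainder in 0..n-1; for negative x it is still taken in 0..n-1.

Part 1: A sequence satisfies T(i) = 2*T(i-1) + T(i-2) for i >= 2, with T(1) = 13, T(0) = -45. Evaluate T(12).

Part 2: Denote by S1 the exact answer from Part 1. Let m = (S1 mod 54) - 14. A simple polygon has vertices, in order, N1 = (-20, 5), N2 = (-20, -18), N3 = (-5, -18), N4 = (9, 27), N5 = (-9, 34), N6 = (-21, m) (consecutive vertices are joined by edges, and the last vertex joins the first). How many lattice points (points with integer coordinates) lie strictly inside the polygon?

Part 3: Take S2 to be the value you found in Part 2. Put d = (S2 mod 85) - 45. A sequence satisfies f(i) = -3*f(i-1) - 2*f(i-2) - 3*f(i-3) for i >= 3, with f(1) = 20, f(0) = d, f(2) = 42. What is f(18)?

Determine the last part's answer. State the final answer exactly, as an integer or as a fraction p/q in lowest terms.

521227998

Part 1: T(2) = 2*(13) + 1*(-45) = -19; iterating: T(2)=-19, T(3)=-25, T(4)=-69, T(5)=-163, T(6)=-395, T(7)=-953, T(8)=-2301, T(9)=-5555, T(10)=-13411, T(11)=-32377, T(12)=-78165; answer -78165
Part 2: S1 = -78165; m = 13; cross terms: (-20*-18 - -20*5)=460, (-20*-18 - -5*-18)=270, (-5*27 - 9*-18)=27, (9*34 - -9*27)=549, (-9*13 - -21*34)=597, (-21*5 - -20*13)=155; twice the area = |2058| = 2058; area = 1029; boundary points = 23 + 15 + 1 + 1 + 3 + 1 = 44; strictly interior points = area - boundary/2 + 1 = 1008; answer 1008
Part 3: S2 = 1008; d = 28; f(3) = -3*(42) - 2*(20) - 3*(28) = -250; iterating: f(3)=-250, f(4)=606, f(5)=-1444, f(6)=3870, f(7)=-10540, f(8)=28212, f(9)=-75166, f(10)=200694, f(11)=-536386, f(12)=1433268, f(13)=-3829114, f(14)=10229964, f(15)=-27331468, f(16)=73021818, f(17)=-195092410, f(18)=521227998; answer 521227998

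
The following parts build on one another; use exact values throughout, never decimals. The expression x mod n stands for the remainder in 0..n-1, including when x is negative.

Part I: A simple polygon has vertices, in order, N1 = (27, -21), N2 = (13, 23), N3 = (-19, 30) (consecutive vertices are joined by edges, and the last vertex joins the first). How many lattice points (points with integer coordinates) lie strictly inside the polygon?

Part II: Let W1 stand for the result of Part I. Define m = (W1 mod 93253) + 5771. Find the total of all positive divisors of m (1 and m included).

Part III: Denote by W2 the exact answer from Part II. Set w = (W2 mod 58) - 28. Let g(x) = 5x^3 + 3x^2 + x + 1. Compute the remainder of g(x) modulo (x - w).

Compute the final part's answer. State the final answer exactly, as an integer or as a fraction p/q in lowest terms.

70873

Part I: cross terms: (27*23 - 13*-21)=894, (13*30 - -19*23)=827, (-19*-21 - 27*30)=-411; twice the area = |1310| = 1310; area = 655; boundary points = 2 + 1 + 1 = 4; strictly interior points = area - boundary/2 + 1 = 654; answer 654
Part II: W1 = 654; m = 6425; 6425 = 5^2 * 257; sigma = (1 + 5 + 25) * (1 + 257) = 31 * 258 = 7998; answer 7998
Part III: W2 = 7998; w = 24; remainder = value at the root: 5*(24)^3 + 3*(24)^2 + 1*(24)^1 + 1 = (69120) + (1728) + (24) + (1) = 70873; answer 70873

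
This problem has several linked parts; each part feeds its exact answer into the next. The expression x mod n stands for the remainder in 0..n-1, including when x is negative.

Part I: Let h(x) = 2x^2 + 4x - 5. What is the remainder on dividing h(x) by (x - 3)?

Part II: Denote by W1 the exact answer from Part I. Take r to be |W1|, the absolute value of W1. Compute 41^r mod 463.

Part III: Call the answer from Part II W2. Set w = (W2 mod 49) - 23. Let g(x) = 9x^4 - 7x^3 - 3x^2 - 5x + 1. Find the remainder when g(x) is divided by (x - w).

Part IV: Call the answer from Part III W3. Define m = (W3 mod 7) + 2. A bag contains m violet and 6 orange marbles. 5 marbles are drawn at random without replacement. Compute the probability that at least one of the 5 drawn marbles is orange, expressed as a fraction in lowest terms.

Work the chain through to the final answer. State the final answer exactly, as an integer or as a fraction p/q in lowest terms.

Part I: remainder = value at the root: 2*(3)^2 + 4*(3)^1 - 5 = (18) + (12) + (-5) = 25; answer 25
Part II: W1 = 25; r = 25; squarings mod 463: 41^1=41, 41^2=292, 41^4=72, 41^8=91, 41^16=410; 41^25 = 41^1 * 41^8 * 41^16 = 421 (mod 463); answer 421
Part III: W2 = 421; w = 6; remainder = value at the root: 9*(6)^4 - 7*(6)^3 - 3*(6)^2 - 5*(6)^1 + 1 = (11664) + (-1512) + (-108) + (-30) + (1) = 10015; answer 10015
Part IV: W3 = 10015; m = 7; total draws C(13,5) = 1287; complement C(7,5) = 21; favorable 1287 - 21 = 1266; P = 422/429; answer 422/429

422/429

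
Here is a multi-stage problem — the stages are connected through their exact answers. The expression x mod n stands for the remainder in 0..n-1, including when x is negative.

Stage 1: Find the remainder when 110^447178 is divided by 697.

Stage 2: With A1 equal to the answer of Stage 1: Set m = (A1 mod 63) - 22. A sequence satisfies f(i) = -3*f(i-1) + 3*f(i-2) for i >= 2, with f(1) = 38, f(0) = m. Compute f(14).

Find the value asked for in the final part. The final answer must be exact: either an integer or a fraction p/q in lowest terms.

Stage 1: squarings mod 697: 110^1=110, 110^2=251, 110^4=271, 110^8=256, 110^16=18, 110^32=324, 110^64=426, 110^128=256, 110^256=18, 110^512=324, 110^1024=426, 110^2048=256, 110^4096=18, 110^8192=324, 110^16384=426, 110^32768=256, 110^65536=18, 110^131072=324, 110^262144=426; 110^447178 = 110^2 * 110^8 * 110^64 * 110^128 * 110^512 * 110^4096 * 110^16384 * 110^32768 * 110^131072 * 110^262144 = 336 (mod 697); answer 336
Stage 2: A1 = 336; m = -1; f(2) = -3*(38) + 3*(-1) = -117; iterating: f(2)=-117, f(3)=465, f(4)=-1746, f(5)=6633, f(6)=-25137, f(7)=95310, f(8)=-361341, f(9)=1369953, f(10)=-5193882, f(11)=19691505, f(12)=-74656161, f(13)=283042998, f(14)=-1073097477; answer -1073097477

-1073097477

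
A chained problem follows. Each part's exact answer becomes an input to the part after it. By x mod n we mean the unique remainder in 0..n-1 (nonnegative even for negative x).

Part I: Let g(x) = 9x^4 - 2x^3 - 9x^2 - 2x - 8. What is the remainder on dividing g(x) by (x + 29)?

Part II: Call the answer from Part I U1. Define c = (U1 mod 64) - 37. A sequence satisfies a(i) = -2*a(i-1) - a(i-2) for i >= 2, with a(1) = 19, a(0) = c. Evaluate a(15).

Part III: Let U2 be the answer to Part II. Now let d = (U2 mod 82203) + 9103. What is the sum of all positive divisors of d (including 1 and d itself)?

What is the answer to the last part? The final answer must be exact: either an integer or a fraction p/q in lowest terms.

91130

Part I: remainder = value at the root: 9*(-29)^4 - 2*(-29)^3 - 9*(-29)^2 - 2*(-29)^1 - 8 = (6365529) + (48778) + (-7569) + (58) + (-8) = 6406788; answer 6406788
Part II: U1 = 6406788; c = -33; a(2) = -2*(19) - 1*(-33) = -5; iterating: a(2)=-5, a(3)=-9, a(4)=23, a(5)=-37, a(6)=51, a(7)=-65, a(8)=79, a(9)=-93, a(10)=107, a(11)=-121, a(12)=135, a(13)=-149, a(14)=163, a(15)=-177; answer -177
Part III: U2 = -177; d = 91129; 91129 is prime, so its only divisors are 1 and 91129; sigma = 1 + 91129 = 91130; answer 91130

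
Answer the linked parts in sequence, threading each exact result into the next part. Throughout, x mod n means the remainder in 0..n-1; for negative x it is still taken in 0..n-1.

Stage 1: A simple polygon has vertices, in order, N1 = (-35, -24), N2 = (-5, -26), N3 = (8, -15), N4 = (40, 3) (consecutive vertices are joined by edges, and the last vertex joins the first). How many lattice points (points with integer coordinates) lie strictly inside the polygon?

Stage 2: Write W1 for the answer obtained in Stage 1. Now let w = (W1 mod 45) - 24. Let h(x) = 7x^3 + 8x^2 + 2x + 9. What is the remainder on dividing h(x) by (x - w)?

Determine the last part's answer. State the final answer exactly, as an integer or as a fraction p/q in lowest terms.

-8362

Stage 1: cross terms: (-35*-26 - -5*-24)=790, (-5*-15 - 8*-26)=283, (8*3 - 40*-15)=624, (40*-24 - -35*3)=-855; twice the area = |842| = 842; area = 421; boundary points = 2 + 1 + 2 + 3 = 8; strictly interior points = area - boundary/2 + 1 = 418; answer 418
Stage 2: W1 = 418; w = -11; remainder = value at the root: 7*(-11)^3 + 8*(-11)^2 + 2*(-11)^1 + 9 = (-9317) + (968) + (-22) + (9) = -8362; answer -8362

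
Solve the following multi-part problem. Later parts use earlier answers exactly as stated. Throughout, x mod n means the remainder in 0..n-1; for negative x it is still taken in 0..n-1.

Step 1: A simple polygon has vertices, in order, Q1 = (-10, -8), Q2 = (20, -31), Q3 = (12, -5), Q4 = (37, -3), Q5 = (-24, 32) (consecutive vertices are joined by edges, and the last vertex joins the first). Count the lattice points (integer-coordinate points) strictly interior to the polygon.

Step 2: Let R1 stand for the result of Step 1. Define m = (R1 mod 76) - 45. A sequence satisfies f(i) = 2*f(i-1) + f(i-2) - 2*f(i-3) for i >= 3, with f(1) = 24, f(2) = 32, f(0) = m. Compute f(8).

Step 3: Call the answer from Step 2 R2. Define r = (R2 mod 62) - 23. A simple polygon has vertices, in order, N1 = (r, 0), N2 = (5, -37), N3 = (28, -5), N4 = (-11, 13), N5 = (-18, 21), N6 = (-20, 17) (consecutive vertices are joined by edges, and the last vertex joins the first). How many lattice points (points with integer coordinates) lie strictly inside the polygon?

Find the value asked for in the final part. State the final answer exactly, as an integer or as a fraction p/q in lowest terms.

Step 1: cross terms: (-10*-31 - 20*-8)=470, (20*-5 - 12*-31)=272, (12*-3 - 37*-5)=149, (37*32 - -24*-3)=1112, (-24*-8 - -10*32)=512; twice the area = |2515| = 2515; area = 2515/2; boundary points = 1 + 2 + 1 + 1 + 2 = 7; strictly interior points = area - boundary/2 + 1 = 1255; answer 1255
Step 2: R1 = 1255; m = -6; f(3) = 2*(32) + 1*(24) - 2*(-6) = 100; iterating: f(3)=100, f(4)=184, f(5)=404, f(6)=792, f(7)=1620, f(8)=3224; answer 3224
Step 3: R2 = 3224; r = -23; cross terms: (-23*-37 - 5*0)=851, (5*-5 - 28*-37)=1011, (28*13 - -11*-5)=309, (-11*21 - -18*13)=3, (-18*17 - -20*21)=114, (-20*0 - -23*17)=391; twice the area = |2679| = 2679; area = 2679/2; boundary points = 1 + 1 + 3 + 1 + 2 + 1 = 9; strictly interior points = area - boundary/2 + 1 = 1336; answer 1336

1336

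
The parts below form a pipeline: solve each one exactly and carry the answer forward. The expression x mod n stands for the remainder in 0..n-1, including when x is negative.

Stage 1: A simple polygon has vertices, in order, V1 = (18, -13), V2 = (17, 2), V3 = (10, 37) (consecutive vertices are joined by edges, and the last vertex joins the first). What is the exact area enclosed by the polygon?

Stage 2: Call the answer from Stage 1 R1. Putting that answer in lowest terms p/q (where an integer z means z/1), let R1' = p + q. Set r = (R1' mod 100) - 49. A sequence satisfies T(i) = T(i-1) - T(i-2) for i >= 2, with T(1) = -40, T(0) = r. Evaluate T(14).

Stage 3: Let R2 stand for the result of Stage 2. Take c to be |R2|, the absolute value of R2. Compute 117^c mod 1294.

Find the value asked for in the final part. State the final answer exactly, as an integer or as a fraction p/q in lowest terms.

Stage 1: cross terms: (18*2 - 17*-13)=257, (17*37 - 10*2)=609, (10*-13 - 18*37)=-796; twice the area = |70| = 70; area = 35; answer 35
Stage 2: R1 = 35; threaded value p + q = 36; r = -13; T(2) = 1*(-40) - 1*(-13) = -27; iterating: T(2)=-27, T(3)=13, T(4)=40, T(5)=27, T(6)=-13, T(7)=-40, T(8)=-27, T(9)=13, T(10)=40, T(11)=27, T(12)=-13, T(13)=-40, T(14)=-27; answer -27
Stage 3: R2 = -27; c = 27; squarings mod 1294: 117^1=117, 117^2=749, 117^4=699, 117^8=763, 117^16=1163; 117^27 = 117^1 * 117^2 * 117^8 * 117^16 = 507 (mod 1294); answer 507

507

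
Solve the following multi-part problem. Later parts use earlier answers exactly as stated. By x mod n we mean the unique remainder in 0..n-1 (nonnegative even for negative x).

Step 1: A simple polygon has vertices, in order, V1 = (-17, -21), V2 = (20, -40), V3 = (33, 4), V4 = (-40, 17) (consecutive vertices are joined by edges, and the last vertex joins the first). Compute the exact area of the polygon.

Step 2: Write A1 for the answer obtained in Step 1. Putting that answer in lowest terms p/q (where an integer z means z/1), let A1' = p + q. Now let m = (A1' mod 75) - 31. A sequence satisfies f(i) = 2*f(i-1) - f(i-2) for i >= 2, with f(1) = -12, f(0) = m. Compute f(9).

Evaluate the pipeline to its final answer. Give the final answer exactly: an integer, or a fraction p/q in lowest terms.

132

Step 1: cross terms: (-17*-40 - 20*-21)=1100, (20*4 - 33*-40)=1400, (33*17 - -40*4)=721, (-40*-21 - -17*17)=1129; twice the area = |4350| = 4350; area = 2175; answer 2175
Step 2: A1 = 2175; threaded value p + q = 2176; m = -30; f(2) = 2*(-12) - 1*(-30) = 6; iterating: f(2)=6, f(3)=24, f(4)=42, f(5)=60, f(6)=78, f(7)=96, f(8)=114, f(9)=132; answer 132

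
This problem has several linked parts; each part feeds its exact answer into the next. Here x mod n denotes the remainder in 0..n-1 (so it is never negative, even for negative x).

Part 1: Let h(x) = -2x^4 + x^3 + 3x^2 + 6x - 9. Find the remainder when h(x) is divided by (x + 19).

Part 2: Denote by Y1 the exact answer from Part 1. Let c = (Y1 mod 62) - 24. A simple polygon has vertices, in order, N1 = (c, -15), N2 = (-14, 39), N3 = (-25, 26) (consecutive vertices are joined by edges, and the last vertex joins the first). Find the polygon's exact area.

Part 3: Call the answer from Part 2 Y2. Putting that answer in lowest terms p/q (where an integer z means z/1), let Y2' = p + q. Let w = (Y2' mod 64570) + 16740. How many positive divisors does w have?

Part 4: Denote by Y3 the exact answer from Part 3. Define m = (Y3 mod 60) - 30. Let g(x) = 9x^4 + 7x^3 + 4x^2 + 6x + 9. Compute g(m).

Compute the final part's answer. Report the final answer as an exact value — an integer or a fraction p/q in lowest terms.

2891385

Part 1: remainder = value at the root: -2*(-19)^4 + 1*(-19)^3 + 3*(-19)^2 + 6*(-19)^1 - 9 = (-260642) + (-6859) + (1083) + (-114) + (-9) = -266541; answer -266541
Part 2: Y1 = -266541; c = 35; cross terms: (35*39 - -14*-15)=1155, (-14*26 - -25*39)=611, (-25*-15 - 35*26)=-535; twice the area = |1231| = 1231; area = 1231/2; answer 1231/2
Part 3: Y2 = 1231/2; threaded value p + q = 1233; w = 17973; 17973 = 3^2 * 1997; number of divisors = (2+1) * (1+1) = 6; answer 6
Part 4: Y3 = 6; m = -24; 9*(-24)^4 + 7*(-24)^3 + 4*(-24)^2 + 6*(-24)^1 + 9 = (2985984) + (-96768) + (2304) + (-144) + (9) = 2891385; answer 2891385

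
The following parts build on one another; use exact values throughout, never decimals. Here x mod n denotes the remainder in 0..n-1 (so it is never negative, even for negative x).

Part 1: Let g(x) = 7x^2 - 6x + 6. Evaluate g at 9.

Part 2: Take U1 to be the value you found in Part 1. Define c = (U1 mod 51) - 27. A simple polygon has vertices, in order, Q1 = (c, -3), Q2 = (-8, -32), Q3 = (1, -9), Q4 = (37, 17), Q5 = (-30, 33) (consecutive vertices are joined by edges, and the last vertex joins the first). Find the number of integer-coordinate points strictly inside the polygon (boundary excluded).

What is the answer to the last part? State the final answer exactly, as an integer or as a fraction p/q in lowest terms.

1703

Part 1: 7*(9)^2 - 6*(9)^1 + 6 = (567) + (-54) + (6) = 519; answer 519
Part 2: U1 = 519; c = -18; cross terms: (-18*-32 - -8*-3)=552, (-8*-9 - 1*-32)=104, (1*17 - 37*-9)=350, (37*33 - -30*17)=1731, (-30*-3 - -18*33)=684; twice the area = |3421| = 3421; area = 3421/2; boundary points = 1 + 1 + 2 + 1 + 12 = 17; strictly interior points = area - boundary/2 + 1 = 1703; answer 1703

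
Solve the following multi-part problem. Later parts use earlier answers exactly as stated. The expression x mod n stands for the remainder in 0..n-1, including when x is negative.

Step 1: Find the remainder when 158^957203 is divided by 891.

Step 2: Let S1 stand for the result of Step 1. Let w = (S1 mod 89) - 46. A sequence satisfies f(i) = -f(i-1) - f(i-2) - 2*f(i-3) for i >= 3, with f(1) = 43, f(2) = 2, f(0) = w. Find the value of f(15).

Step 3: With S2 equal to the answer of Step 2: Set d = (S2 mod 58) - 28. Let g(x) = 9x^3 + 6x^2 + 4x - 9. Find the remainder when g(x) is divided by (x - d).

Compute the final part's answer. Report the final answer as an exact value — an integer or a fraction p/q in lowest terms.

Step 1: squarings mod 891: 158^1=158, 158^2=16, 158^4=256, 158^8=493, 158^16=697, 158^32=214, 158^64=355, 158^128=394, 158^256=202, 158^512=709, 158^1024=157, 158^2048=592, 158^4096=301, 158^8192=610, 158^16384=553, 158^32768=196, 158^65536=103, 158^131072=808, 158^262144=652, 158^524288=97; 158^957203 = 158^1 * 158^2 * 158^16 * 158^256 * 158^512 * 158^2048 * 158^4096 * 158^32768 * 158^131072 * 158^262144 * 158^524288 = 20 (mod 891); answer 20
Step 2: S1 = 20; w = -26; f(3) = -1*(2) - 1*(43) - 2*(-26) = 7; iterating: f(3)=7, f(4)=-95, f(5)=84, f(6)=-3, f(7)=109, f(8)=-274, f(9)=171, f(10)=-115, f(11)=492, f(12)=-719, f(13)=457, f(14)=-722, f(15)=1703; answer 1703
Step 3: S2 = 1703; d = -7; remainder = value at the root: 9*(-7)^3 + 6*(-7)^2 + 4*(-7)^1 - 9 = (-3087) + (294) + (-28) + (-9) = -2830; answer -2830

-2830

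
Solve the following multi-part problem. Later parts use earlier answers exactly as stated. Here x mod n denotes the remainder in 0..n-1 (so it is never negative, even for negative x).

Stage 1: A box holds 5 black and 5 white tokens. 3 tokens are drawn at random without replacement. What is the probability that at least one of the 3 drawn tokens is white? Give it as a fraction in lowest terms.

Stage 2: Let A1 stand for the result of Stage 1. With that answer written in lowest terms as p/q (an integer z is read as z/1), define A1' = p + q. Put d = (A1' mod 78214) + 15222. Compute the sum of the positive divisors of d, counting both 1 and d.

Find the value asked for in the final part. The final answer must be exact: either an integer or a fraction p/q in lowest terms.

Stage 1: total draws C(10,3) = 120; complement C(5,3) = 10; favorable 120 - 10 = 110; P = 11/12; answer 11/12
Stage 2: A1 = 11/12; threaded value p + q = 23; d = 15245; 15245 = 5 * 3049; sigma = (1 + 5) * (1 + 3049) = 6 * 3050 = 18300; answer 18300

18300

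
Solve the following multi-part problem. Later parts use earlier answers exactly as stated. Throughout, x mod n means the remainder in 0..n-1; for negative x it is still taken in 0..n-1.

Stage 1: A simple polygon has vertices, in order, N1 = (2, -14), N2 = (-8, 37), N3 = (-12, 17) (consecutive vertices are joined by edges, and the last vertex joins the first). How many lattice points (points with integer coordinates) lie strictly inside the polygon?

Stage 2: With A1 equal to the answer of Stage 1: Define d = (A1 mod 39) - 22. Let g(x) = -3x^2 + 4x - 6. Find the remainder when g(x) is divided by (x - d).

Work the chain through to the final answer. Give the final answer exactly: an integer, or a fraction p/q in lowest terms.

Stage 1: cross terms: (2*37 - -8*-14)=-38, (-8*17 - -12*37)=308, (-12*-14 - 2*17)=134; twice the area = |404| = 404; area = 202; boundary points = 1 + 4 + 1 = 6; strictly interior points = area - boundary/2 + 1 = 200; answer 200
Stage 2: A1 = 200; d = -17; remainder = value at the root: -3*(-17)^2 + 4*(-17)^1 - 6 = (-867) + (-68) + (-6) = -941; answer -941

-941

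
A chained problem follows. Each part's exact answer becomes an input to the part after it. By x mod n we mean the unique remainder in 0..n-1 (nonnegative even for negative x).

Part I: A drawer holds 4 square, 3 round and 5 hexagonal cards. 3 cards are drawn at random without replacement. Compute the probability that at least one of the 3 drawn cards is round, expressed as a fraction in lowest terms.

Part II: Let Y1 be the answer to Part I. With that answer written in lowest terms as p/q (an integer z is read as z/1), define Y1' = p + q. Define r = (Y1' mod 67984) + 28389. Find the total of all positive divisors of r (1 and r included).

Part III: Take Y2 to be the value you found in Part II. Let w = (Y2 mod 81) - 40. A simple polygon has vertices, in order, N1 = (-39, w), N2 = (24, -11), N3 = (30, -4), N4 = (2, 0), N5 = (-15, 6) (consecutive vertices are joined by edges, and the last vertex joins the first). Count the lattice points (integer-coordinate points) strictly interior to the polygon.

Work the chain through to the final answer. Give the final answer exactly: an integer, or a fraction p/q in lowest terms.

Part I: total draws C(12,3) = 220; complement C(9,3) = 84; favorable 220 - 84 = 136; P = 34/55; answer 34/55
Part II: Y1 = 34/55; threaded value p + q = 89; r = 28478; 28478 = 2 * 29 * 491; sigma = (1 + 2) * (1 + 29) * (1 + 491) = 3 * 30 * 492 = 44280; answer 44280
Part III: Y2 = 44280; w = 14; cross terms: (-39*-11 - 24*14)=93, (24*-4 - 30*-11)=234, (30*0 - 2*-4)=8, (2*6 - -15*0)=12, (-15*14 - -39*6)=24; twice the area = |371| = 371; area = 371/2; boundary points = 1 + 1 + 4 + 1 + 8 = 15; strictly interior points = area - boundary/2 + 1 = 179; answer 179

179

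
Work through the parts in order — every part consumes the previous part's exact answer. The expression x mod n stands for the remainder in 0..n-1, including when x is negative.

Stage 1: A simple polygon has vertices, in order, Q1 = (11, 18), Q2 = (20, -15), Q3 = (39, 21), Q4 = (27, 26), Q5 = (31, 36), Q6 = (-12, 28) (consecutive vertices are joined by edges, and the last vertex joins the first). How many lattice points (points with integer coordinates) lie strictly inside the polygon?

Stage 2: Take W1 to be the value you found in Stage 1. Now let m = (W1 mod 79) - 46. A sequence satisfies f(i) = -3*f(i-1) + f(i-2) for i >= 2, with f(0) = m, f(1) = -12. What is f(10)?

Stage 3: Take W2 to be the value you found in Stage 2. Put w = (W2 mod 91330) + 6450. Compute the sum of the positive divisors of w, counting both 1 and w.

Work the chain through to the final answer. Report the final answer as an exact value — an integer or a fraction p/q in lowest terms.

318240

Stage 1: cross terms: (11*-15 - 20*18)=-525, (20*21 - 39*-15)=1005, (39*26 - 27*21)=447, (27*36 - 31*26)=166, (31*28 - -12*36)=1300, (-12*18 - 11*28)=-524; twice the area = |1869| = 1869; area = 1869/2; boundary points = 3 + 1 + 1 + 2 + 1 + 1 = 9; strictly interior points = area - boundary/2 + 1 = 931; answer 931
Stage 2: W1 = 931; m = 16; f(2) = -3*(-12) + 1*(16) = 52; iterating: f(2)=52, f(3)=-168, f(4)=556, f(5)=-1836, f(6)=6064, f(7)=-20028, f(8)=66148, f(9)=-218472, f(10)=721564; answer 721564
Stage 3: W2 = 721564; w = 88704; 88704 = 2^7 * 3^2 * 7 * 11; sigma = (1 + 2 + 4 + 8 + 16 + 32 + 64 + 128) * (1 + 3 + 9) * (1 + 7) * (1 + 11) = 255 * 13 * 8 * 12 = 318240; answer 318240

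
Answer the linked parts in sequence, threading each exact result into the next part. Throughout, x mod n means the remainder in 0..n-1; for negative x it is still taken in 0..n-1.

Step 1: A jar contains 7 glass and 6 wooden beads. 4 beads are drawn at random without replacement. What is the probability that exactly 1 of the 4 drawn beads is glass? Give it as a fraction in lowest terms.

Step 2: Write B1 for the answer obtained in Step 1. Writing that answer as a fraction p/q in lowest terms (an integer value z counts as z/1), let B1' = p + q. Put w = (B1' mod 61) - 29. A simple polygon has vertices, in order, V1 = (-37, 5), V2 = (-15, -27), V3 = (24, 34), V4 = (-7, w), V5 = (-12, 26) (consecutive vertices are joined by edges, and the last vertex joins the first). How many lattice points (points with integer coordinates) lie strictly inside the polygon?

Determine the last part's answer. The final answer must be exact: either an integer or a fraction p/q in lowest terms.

Step 1: total draws C(13,4) = 715; favorable C(7,1)*C(6,3) = 140; P = 28/143; answer 28/143
Step 2: B1 = 28/143; threaded value p + q = 171; w = 20; cross terms: (-37*-27 - -15*5)=1074, (-15*34 - 24*-27)=138, (24*20 - -7*34)=718, (-7*26 - -12*20)=58, (-12*5 - -37*26)=902; twice the area = |2890| = 2890; area = 1445; boundary points = 2 + 1 + 1 + 1 + 1 = 6; strictly interior points = area - boundary/2 + 1 = 1443; answer 1443

1443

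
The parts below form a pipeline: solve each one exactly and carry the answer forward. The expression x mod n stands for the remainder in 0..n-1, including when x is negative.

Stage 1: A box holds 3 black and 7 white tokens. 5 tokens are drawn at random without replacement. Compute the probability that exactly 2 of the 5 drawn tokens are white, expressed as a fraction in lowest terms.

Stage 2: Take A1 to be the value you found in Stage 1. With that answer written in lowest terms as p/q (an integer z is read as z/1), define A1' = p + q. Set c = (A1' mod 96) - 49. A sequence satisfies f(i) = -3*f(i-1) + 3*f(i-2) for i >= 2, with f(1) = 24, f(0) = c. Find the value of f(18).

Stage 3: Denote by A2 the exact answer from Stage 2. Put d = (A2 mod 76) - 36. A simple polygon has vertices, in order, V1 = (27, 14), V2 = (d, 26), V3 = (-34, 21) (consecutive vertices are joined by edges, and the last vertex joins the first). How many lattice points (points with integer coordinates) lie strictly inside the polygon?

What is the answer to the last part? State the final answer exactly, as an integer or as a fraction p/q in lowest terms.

299

Stage 1: total draws C(10,5) = 252; favorable C(7,2)*C(3,3) = 21; P = 1/12; answer 1/12
Stage 2: A1 = 1/12; threaded value p + q = 13; c = -36; f(2) = -3*(24) + 3*(-36) = -180; iterating: f(2)=-180, f(3)=612, f(4)=-2376, f(5)=8964, f(6)=-34020, f(7)=128952, f(8)=-488916, f(9)=1853604, f(10)=-7027560, f(11)=26643492, f(12)=-101013156, f(13)=382969944, f(14)=-1451949300, f(15)=5504757732, f(16)=-20870121096, f(17)=79124636484, f(18)=-299984272740; answer -299984272740
Stage 3: A2 = -299984272740; d = 8; cross terms: (27*26 - 8*14)=590, (8*21 - -34*26)=1052, (-34*14 - 27*21)=-1043; twice the area = |599| = 599; area = 599/2; boundary points = 1 + 1 + 1 = 3; strictly interior points = area - boundary/2 + 1 = 299; answer 299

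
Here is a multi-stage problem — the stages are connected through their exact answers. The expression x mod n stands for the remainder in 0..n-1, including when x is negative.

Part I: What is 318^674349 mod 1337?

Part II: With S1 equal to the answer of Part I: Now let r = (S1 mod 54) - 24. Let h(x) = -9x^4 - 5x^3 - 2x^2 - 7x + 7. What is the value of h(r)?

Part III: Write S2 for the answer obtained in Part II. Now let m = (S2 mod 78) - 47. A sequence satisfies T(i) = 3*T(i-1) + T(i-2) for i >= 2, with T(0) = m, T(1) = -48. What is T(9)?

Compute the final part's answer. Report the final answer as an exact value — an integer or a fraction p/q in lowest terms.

-744297

Part I: squarings mod 1337: 318^1=318, 318^2=849, 318^4=158, 318^8=898, 318^16=193, 318^32=1150, 318^64=207, 318^128=65, 318^256=214, 318^512=338, 318^1024=599, 318^2048=485, 318^4096=1250, 318^8192=884, 318^16384=648, 318^32768=86, 318^65536=711, 318^131072=135, 318^262144=844, 318^524288=1052; 318^674349 = 318^1 * 318^4 * 318^8 * 318^32 * 318^512 * 318^2048 * 318^16384 * 318^131072 * 318^524288 = 111 (mod 1337); answer 111
Part II: S1 = 111; r = -21; -9*(-21)^4 - 5*(-21)^3 - 2*(-21)^2 - 7*(-21)^1 + 7 = (-1750329) + (46305) + (-882) + (147) + (7) = -1704752; answer -1704752
Part III: S2 = -1704752; m = -31; T(2) = 3*(-48) + 1*(-31) = -175; iterating: T(2)=-175, T(3)=-573, T(4)=-1894, T(5)=-6255, T(6)=-20659, T(7)=-68232, T(8)=-225355, T(9)=-744297; answer -744297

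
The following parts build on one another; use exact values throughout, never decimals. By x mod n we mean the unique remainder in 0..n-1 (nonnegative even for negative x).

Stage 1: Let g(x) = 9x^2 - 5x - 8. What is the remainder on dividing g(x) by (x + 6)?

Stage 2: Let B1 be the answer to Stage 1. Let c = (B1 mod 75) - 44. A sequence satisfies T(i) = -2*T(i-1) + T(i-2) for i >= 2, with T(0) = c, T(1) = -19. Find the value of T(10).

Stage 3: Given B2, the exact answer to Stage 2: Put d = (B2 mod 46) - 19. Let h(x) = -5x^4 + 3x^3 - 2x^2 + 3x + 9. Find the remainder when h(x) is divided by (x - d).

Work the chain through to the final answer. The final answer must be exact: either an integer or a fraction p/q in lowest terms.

-432964

Stage 1: remainder = value at the root: 9*(-6)^2 - 5*(-6)^1 - 8 = (324) + (30) + (-8) = 346; answer 346
Stage 2: B1 = 346; c = 2; T(2) = -2*(-19) + 1*(2) = 40; iterating: T(2)=40, T(3)=-99, T(4)=238, T(5)=-575, T(6)=1388, T(7)=-3351, T(8)=8090, T(9)=-19531, T(10)=47152; answer 47152
Stage 3: B2 = 47152; d = -17; remainder = value at the root: -5*(-17)^4 + 3*(-17)^3 - 2*(-17)^2 + 3*(-17)^1 + 9 = (-417605) + (-14739) + (-578) + (-51) + (9) = -432964; answer -432964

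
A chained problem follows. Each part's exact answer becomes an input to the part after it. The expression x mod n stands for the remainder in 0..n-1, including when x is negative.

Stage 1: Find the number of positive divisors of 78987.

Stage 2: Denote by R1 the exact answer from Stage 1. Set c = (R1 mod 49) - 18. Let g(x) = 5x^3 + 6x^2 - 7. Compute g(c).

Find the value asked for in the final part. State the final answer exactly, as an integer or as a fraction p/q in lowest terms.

-4407

Stage 1: 78987 = 3 * 113 * 233; number of divisors = (1+1) * (1+1) * (1+1) = 8; answer 8
Stage 2: R1 = 8; c = -10; 5*(-10)^3 + 6*(-10)^2 - 7 = (-5000) + (600) + (-7) = -4407; answer -4407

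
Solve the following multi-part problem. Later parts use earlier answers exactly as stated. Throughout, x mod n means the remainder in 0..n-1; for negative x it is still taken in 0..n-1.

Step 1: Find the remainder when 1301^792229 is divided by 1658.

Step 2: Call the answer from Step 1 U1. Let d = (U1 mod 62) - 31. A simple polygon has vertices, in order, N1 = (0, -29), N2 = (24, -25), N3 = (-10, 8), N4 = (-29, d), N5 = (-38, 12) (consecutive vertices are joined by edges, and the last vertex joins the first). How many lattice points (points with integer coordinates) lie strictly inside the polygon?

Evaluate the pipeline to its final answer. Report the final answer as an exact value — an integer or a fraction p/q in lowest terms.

1144

Step 1: squarings mod 1658: 1301^1=1301, 1301^2=1441, 1301^4=665, 1301^8=1197, 1301^16=297, 1301^32=335, 1301^64=1139, 1301^128=765, 1301^256=1609, 1301^512=743, 1301^1024=1593, 1301^2048=909, 1301^4096=597, 1301^8192=1597, 1301^16384=405, 1301^32768=1541, 1301^65536=425, 1301^131072=1561, 1301^262144=1119, 1301^524288=371; 1301^792229 = 1301^1 * 1301^4 * 1301^32 * 1301^128 * 1301^512 * 1301^1024 * 1301^4096 * 1301^262144 * 1301^524288 = 427 (mod 1658); answer 427
Step 2: U1 = 427; d = 24; cross terms: (0*-25 - 24*-29)=696, (24*8 - -10*-25)=-58, (-10*24 - -29*8)=-8, (-29*12 - -38*24)=564, (-38*-29 - 0*12)=1102; twice the area = |2296| = 2296; area = 1148; boundary points = 4 + 1 + 1 + 3 + 1 = 10; strictly interior points = area - boundary/2 + 1 = 1144; answer 1144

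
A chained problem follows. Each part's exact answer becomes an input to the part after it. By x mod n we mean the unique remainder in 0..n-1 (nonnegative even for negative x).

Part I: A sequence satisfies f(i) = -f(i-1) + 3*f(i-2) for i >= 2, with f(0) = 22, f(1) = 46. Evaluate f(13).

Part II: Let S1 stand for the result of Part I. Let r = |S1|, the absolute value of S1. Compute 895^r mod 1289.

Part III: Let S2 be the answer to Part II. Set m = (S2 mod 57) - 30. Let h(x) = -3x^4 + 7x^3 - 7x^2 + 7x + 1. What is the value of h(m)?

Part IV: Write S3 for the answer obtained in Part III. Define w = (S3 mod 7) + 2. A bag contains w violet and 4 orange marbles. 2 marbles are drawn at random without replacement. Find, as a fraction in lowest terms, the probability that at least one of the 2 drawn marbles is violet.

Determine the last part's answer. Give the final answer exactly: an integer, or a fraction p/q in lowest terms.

11/14

Part I: f(2) = -1*(46) + 3*(22) = 20; iterating: f(2)=20, f(3)=118, f(4)=-58, f(5)=412, f(6)=-586, f(7)=1822, f(8)=-3580, f(9)=9046, f(10)=-19786, f(11)=46924, f(12)=-106282, f(13)=247054; answer 247054
Part II: S1 = 247054; r = 247054; squarings mod 1289: 895^1=895, 895^2=556, 895^4=1065, 895^8=1194, 895^16=2, 895^32=4, 895^64=16, 895^128=256, 895^256=1086, 895^512=1250, 895^1024=232, 895^2048=975, 895^4096=632, 895^8192=1123, 895^16384=487, 895^32768=1282, 895^65536=49, 895^131072=1112; 895^247054 = 895^2 * 895^4 * 895^8 * 895^256 * 895^1024 * 895^16384 * 895^32768 * 895^65536 * 895^131072 = 32 (mod 1289); answer 32
Part III: S2 = 32; m = 2; -3*(2)^4 + 7*(2)^3 - 7*(2)^2 + 7*(2)^1 + 1 = (-48) + (56) + (-28) + (14) + (1) = -5; answer -5
Part IV: S3 = -5; w = 4; total draws C(8,2) = 28; complement C(4,2) = 6; favorable 28 - 6 = 22; P = 11/14; answer 11/14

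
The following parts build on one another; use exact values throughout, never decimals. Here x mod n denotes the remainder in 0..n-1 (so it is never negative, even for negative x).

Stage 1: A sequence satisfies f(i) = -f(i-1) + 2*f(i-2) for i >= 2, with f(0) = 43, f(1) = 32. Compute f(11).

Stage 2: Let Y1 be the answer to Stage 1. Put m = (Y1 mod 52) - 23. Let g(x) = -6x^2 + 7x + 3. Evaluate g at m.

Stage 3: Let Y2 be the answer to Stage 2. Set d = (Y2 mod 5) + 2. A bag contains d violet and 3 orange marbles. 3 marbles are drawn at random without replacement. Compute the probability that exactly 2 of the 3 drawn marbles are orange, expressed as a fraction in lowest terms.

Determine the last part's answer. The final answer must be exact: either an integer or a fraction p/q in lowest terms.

15/56

Stage 1: f(2) = -1*(32) + 2*(43) = 54; iterating: f(2)=54, f(3)=10, f(4)=98, f(5)=-78, f(6)=274, f(7)=-430, f(8)=978, f(9)=-1838, f(10)=3794, f(11)=-7470; answer -7470
Stage 2: Y1 = -7470; m = -5; -6*(-5)^2 + 7*(-5)^1 + 3 = (-150) + (-35) + (3) = -182; answer -182
Stage 3: Y2 = -182; d = 5; total draws C(8,3) = 56; favorable C(3,2)*C(5,1) = 15; P = 15/56; answer 15/56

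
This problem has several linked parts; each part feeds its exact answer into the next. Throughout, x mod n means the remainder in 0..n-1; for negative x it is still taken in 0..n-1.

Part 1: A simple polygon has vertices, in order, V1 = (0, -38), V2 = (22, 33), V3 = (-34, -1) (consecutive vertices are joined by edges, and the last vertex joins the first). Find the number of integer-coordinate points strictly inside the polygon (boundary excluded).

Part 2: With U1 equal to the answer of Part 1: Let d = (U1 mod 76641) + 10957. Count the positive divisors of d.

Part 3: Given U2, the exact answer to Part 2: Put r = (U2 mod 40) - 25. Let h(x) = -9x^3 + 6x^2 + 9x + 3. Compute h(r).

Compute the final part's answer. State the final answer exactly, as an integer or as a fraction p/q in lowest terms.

6969

Part 1: cross terms: (0*33 - 22*-38)=836, (22*-1 - -34*33)=1100, (-34*-38 - 0*-1)=1292; twice the area = |3228| = 3228; area = 1614; boundary points = 1 + 2 + 1 = 4; strictly interior points = area - boundary/2 + 1 = 1613; answer 1613
Part 2: U1 = 1613; d = 12570; 12570 = 2 * 3 * 5 * 419; number of divisors = (1+1) * (1+1) * (1+1) * (1+1) = 16; answer 16
Part 3: U2 = 16; r = -9; -9*(-9)^3 + 6*(-9)^2 + 9*(-9)^1 + 3 = (6561) + (486) + (-81) + (3) = 6969; answer 6969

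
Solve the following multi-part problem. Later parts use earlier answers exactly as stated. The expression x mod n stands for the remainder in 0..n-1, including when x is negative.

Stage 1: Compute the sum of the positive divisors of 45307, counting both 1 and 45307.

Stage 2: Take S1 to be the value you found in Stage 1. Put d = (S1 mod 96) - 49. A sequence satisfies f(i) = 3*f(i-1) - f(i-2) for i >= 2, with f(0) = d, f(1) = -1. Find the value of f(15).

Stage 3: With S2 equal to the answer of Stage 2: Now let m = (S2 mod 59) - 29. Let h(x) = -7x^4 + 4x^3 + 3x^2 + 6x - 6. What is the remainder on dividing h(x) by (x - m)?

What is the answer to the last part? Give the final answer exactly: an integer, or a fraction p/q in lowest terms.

-65646

Stage 1: 45307 is prime, so its only divisors are 1 and 45307; sigma = 1 + 45307 = 45308; answer 45308
Stage 2: S1 = 45308; d = 43; f(2) = 3*(-1) - 1*(43) = -46; iterating: f(2)=-46, f(3)=-137, f(4)=-365, f(5)=-958, f(6)=-2509, f(7)=-6569, f(8)=-17198, f(9)=-45025, f(10)=-117877, f(11)=-308606, f(12)=-807941, f(13)=-2115217, f(14)=-5537710, f(15)=-14497913; answer -14497913
Stage 3: S2 = -14497913; m = 10; remainder = value at the root: -7*(10)^4 + 4*(10)^3 + 3*(10)^2 + 6*(10)^1 - 6 = (-70000) + (4000) + (300) + (60) + (-6) = -65646; answer -65646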